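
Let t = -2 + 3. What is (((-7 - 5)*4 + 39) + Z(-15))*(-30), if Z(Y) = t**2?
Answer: 240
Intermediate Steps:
t = 1
Z(Y) = 1 (Z(Y) = 1**2 = 1)
(((-7 - 5)*4 + 39) + Z(-15))*(-30) = (((-7 - 5)*4 + 39) + 1)*(-30) = ((-12*4 + 39) + 1)*(-30) = ((-48 + 39) + 1)*(-30) = (-9 + 1)*(-30) = -8*(-30) = 240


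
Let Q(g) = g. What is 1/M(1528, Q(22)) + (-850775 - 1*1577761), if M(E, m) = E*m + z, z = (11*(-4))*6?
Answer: -80996532671/33352 ≈ -2.4285e+6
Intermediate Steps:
z = -264 (z = -44*6 = -264)
M(E, m) = -264 + E*m (M(E, m) = E*m - 264 = -264 + E*m)
1/M(1528, Q(22)) + (-850775 - 1*1577761) = 1/(-264 + 1528*22) + (-850775 - 1*1577761) = 1/(-264 + 33616) + (-850775 - 1577761) = 1/33352 - 2428536 = -80996532671/33352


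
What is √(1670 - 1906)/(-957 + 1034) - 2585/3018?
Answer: -2585/3018 + 2*I*√59/77 ≈ -0.85653 + 0.19951*I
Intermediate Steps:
√(1670 - 1906)/(-957 + 1034) - 2585/3018 = √(-236)/77 - 2585*1/3018 = (2*I*√59)*(1/77) - 2585/3018 = 2*I*√59/77 - 2585/3018 = -2585/3018 + 2*I*√59/77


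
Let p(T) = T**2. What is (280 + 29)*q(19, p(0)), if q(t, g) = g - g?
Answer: 0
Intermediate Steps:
q(t, g) = 0
(280 + 29)*q(19, p(0)) = (280 + 29)*0 = 309*0 = 0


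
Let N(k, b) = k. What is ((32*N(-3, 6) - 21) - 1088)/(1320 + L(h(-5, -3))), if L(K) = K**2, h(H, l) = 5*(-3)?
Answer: -241/309 ≈ -0.77993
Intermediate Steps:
h(H, l) = -15
((32*N(-3, 6) - 21) - 1088)/(1320 + L(h(-5, -3))) = ((32*(-3) - 21) - 1088)/(1320 + (-15)**2) = ((-96 - 21) - 1088)/(1320 + 225) = (-117 - 1088)/1545 = -1205*1/1545 = -241/309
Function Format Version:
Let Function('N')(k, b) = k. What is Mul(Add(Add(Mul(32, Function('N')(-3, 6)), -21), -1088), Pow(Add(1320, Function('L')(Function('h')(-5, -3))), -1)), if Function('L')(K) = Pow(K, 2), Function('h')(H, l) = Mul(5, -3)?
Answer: Rational(-241, 309) ≈ -0.77993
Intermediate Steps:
Function('h')(H, l) = -15
Mul(Add(Add(Mul(32, Function('N')(-3, 6)), -21), -1088), Pow(Add(1320, Function('L')(Function('h')(-5, -3))), -1)) = Mul(Add(Add(Mul(32, -3), -21), -1088), Pow(Add(1320, Pow(-15, 2)), -1)) = Mul(Add(Add(-96, -21), -1088), Pow(Add(1320, 225), -1)) = Mul(Add(-117, -1088), Pow(1545, -1)) = Mul(-1205, Rational(1, 1545)) = Rational(-241, 309)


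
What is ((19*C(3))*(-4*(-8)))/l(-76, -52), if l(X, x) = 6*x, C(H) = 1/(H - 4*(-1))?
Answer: -76/273 ≈ -0.27839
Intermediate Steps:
C(H) = 1/(4 + H) (C(H) = 1/(H + 4) = 1/(4 + H))
((19*C(3))*(-4*(-8)))/l(-76, -52) = ((19/(4 + 3))*(-4*(-8)))/((6*(-52))) = ((19/7)*32)/(-312) = ((19*(⅐))*32)*(-1/312) = ((19/7)*32)*(-1/312) = (608/7)*(-1/312) = -76/273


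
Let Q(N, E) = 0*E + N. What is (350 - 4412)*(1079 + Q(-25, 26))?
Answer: -4281348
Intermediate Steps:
Q(N, E) = N (Q(N, E) = 0 + N = N)
(350 - 4412)*(1079 + Q(-25, 26)) = (350 - 4412)*(1079 - 25) = -4062*1054 = -4281348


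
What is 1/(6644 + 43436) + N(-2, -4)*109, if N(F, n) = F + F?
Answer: -21834879/50080 ≈ -436.00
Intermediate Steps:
N(F, n) = 2*F
1/(6644 + 43436) + N(-2, -4)*109 = 1/(6644 + 43436) + (2*(-2))*109 = 1/50080 - 4*109 = 1/50080 - 436 = -21834879/50080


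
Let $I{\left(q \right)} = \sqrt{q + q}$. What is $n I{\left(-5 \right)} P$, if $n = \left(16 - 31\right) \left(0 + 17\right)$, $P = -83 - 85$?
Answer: $42840 i \sqrt{10} \approx 1.3547 \cdot 10^{5} i$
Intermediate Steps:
$P = -168$ ($P = -83 - 85 = -168$)
$n = -255$ ($n = \left(-15\right) 17 = -255$)
$I{\left(q \right)} = \sqrt{2} \sqrt{q}$ ($I{\left(q \right)} = \sqrt{2 q} = \sqrt{2} \sqrt{q}$)
$n I{\left(-5 \right)} P = - 255 \sqrt{2} \sqrt{-5} \left(-168\right) = - 255 \sqrt{2} i \sqrt{5} \left(-168\right) = - 255 i \sqrt{10} \left(-168\right) = 42840 i \sqrt{10}$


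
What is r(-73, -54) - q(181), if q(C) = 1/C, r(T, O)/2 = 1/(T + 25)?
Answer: -205/4344 ≈ -0.047192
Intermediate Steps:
r(T, O) = 2/(25 + T) (r(T, O) = 2/(T + 25) = 2/(25 + T))
r(-73, -54) - q(181) = 2/(25 - 73) - 1/181 = 2/(-48) - 1*1/181 = 2*(-1/48) - 1/181 = -1/24 - 1/181 = -205/4344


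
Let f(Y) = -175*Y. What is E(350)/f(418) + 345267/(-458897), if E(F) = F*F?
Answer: -232774753/95909473 ≈ -2.4270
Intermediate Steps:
E(F) = F²
E(350)/f(418) + 345267/(-458897) = 350²/((-175*418)) + 345267/(-458897) = 122500/(-73150) + 345267*(-1/458897) = 122500*(-1/73150) - 345267/458897 = -350/209 - 345267/458897 = -232774753/95909473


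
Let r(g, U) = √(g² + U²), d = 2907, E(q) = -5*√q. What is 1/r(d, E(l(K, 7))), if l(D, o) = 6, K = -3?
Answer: √8450799/8450799 ≈ 0.00034399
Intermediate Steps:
r(g, U) = √(U² + g²)
1/r(d, E(l(K, 7))) = 1/(√((-5*√6)² + 2907²)) = 1/(√(150 + 8450649)) = 1/(√8450799) = √8450799/8450799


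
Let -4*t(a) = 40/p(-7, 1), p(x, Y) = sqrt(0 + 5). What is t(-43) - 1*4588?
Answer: -4588 - 2*sqrt(5) ≈ -4592.5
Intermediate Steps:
p(x, Y) = sqrt(5)
t(a) = -2*sqrt(5) (t(a) = -10/(sqrt(5)) = -10*sqrt(5)/5 = -2*sqrt(5))
t(-43) - 1*4588 = -2*sqrt(5) - 1*4588 = -2*sqrt(5) - 4588 = -4588 - 2*sqrt(5)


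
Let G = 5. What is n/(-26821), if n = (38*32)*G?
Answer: -6080/26821 ≈ -0.22669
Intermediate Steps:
n = 6080 (n = (38*32)*5 = 1216*5 = 6080)
n/(-26821) = 6080/(-26821) = 6080*(-1/26821) = -6080/26821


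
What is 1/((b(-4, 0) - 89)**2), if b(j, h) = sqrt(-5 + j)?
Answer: 1978/15721225 + 267*I/31442450 ≈ 0.00012582 + 8.4917e-6*I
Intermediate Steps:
1/((b(-4, 0) - 89)**2) = 1/((sqrt(-5 - 4) - 89)**2) = 1/((sqrt(-9) - 89)**2) = 1/((3*I - 89)**2) = 1/((-89 + 3*I)**2) = (-89 + 3*I)**(-2)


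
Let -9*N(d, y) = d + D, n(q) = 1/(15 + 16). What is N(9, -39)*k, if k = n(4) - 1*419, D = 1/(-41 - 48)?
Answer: 10390400/24831 ≈ 418.44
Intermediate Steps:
n(q) = 1/31
D = -1/89 (D = 1/(-89) = -1/89 ≈ -0.011236)
N(d, y) = 1/801 - d/9 (N(d, y) = -(d - 1/89)/9 = -(-1/89 + d)/9 = 1/801 - d/9)
k = -12988/31 (k = 1/31 - 1*419 = 1/31 - 419 = -12988/31 ≈ -418.97)
N(9, -39)*k = (1/801 - ⅑*9)*(-12988/31) = (1/801 - 1)*(-12988/31) = -800/801*(-12988/31) = 10390400/24831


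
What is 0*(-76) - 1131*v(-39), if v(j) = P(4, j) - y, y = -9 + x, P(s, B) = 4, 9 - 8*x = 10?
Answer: -118755/8 ≈ -14844.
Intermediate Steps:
x = -⅛ (x = 9/8 - ⅛*10 = 9/8 - 5/4 = -⅛ ≈ -0.12500)
y = -73/8 (y = -9 - ⅛ = -73/8 ≈ -9.1250)
v(j) = 105/8 (v(j) = 4 - 1*(-73/8) = 4 + 73/8 = 105/8)
0*(-76) - 1131*v(-39) = 0*(-76) - 1131*105/8 = 0 - 118755/8 = -118755/8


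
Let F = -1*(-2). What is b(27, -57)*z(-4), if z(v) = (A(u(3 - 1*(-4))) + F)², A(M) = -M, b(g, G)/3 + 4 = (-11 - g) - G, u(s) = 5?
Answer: 405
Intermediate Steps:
b(g, G) = -45 - 3*G - 3*g (b(g, G) = -12 + 3*((-11 - g) - G) = -12 + 3*(-11 - G - g) = -12 + (-33 - 3*G - 3*g) = -45 - 3*G - 3*g)
F = 2
z(v) = 9 (z(v) = (-1*5 + 2)² = (-5 + 2)² = (-3)² = 9)
b(27, -57)*z(-4) = (-45 - 3*(-57) - 3*27)*9 = (-45 + 171 - 81)*9 = 45*9 = 405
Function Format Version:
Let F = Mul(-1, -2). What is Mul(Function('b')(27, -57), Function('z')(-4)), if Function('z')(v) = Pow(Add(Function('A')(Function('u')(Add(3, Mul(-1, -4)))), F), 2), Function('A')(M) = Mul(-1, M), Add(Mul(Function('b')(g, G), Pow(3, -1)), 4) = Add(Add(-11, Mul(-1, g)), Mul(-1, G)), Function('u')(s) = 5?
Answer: 405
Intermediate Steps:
Function('b')(g, G) = Add(-45, Mul(-3, G), Mul(-3, g)) (Function('b')(g, G) = Add(-12, Mul(3, Add(Add(-11, Mul(-1, g)), Mul(-1, G)))) = Add(-12, Mul(3, Add(-11, Mul(-1, G), Mul(-1, g)))) = Add(-12, Add(-33, Mul(-3, G), Mul(-3, g))) = Add(-45, Mul(-3, G), Mul(-3, g)))
F = 2
Function('z')(v) = 9 (Function('z')(v) = Pow(Add(Mul(-1, 5), 2), 2) = Pow(Add(-5, 2), 2) = Pow(-3, 2) = 9)
Mul(Function('b')(27, -57), Function('z')(-4)) = Mul(Add(-45, Mul(-3, -57), Mul(-3, 27)), 9) = Mul(Add(-45, 171, -81), 9) = Mul(45, 9) = 405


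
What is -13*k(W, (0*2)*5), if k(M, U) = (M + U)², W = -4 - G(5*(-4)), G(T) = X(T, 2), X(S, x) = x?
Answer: -468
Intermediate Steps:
G(T) = 2
W = -6 (W = -4 - 1*2 = -4 - 2 = -6)
-13*k(W, (0*2)*5) = -13*(-6 + (0*2)*5)² = -13*(-6 + 0*5)² = -13*(-6 + 0)² = -13*(-6)² = -13*36 = -468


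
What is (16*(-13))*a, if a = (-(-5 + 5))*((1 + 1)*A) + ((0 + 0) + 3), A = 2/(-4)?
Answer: -624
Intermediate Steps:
A = -½ (A = 2*(-¼) = -½ ≈ -0.50000)
a = 3 (a = (-(-5 + 5))*((1 + 1)*(-½)) + ((0 + 0) + 3) = (-1*0)*(2*(-½)) + (0 + 3) = 0*(-1) + 3 = 0 + 3 = 3)
(16*(-13))*a = (16*(-13))*3 = -208*3 = -624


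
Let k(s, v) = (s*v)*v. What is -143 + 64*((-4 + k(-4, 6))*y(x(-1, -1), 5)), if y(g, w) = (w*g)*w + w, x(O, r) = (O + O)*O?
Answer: -521103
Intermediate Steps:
k(s, v) = s*v²
x(O, r) = 2*O² (x(O, r) = (2*O)*O = 2*O²)
y(g, w) = w + g*w² (y(g, w) = (g*w)*w + w = g*w² + w = w + g*w²)
-143 + 64*((-4 + k(-4, 6))*y(x(-1, -1), 5)) = -143 + 64*((-4 - 4*6²)*(5*(1 + (2*(-1)²)*5))) = -143 + 64*((-4 - 4*36)*(5*(1 + (2*1)*5))) = -143 + 64*((-4 - 144)*(5*(1 + 2*5))) = -143 + 64*(-740*(1 + 10)) = -143 + 64*(-740*11) = -143 + 64*(-148*55) = -143 + 64*(-8140) = -143 - 520960 = -521103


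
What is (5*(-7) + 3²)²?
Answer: 676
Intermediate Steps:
(5*(-7) + 3²)² = (-35 + 9)² = (-26)² = 676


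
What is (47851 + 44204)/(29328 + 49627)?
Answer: 18411/15791 ≈ 1.1659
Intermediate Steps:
(47851 + 44204)/(29328 + 49627) = 92055/78955 = 92055*(1/78955) = 18411/15791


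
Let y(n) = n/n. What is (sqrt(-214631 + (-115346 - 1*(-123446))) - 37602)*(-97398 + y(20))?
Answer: 3662321994 - 97397*I*sqrt(206531) ≈ 3.6623e+9 - 4.4263e+7*I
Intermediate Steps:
y(n) = 1
(sqrt(-214631 + (-115346 - 1*(-123446))) - 37602)*(-97398 + y(20)) = (sqrt(-214631 + (-115346 - 1*(-123446))) - 37602)*(-97398 + 1) = (sqrt(-214631 + (-115346 + 123446)) - 37602)*(-97397) = (sqrt(-214631 + 8100) - 37602)*(-97397) = (sqrt(-206531) - 37602)*(-97397) = (I*sqrt(206531) - 37602)*(-97397) = (-37602 + I*sqrt(206531))*(-97397) = 3662321994 - 97397*I*sqrt(206531)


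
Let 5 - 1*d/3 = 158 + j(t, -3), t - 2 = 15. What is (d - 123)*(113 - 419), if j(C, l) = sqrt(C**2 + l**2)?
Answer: 178092 + 918*sqrt(298) ≈ 1.9394e+5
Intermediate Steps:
t = 17 (t = 2 + 15 = 17)
d = -459 - 3*sqrt(298) (d = 15 - 3*(158 + sqrt(17**2 + (-3)**2)) = 15 - 3*(158 + sqrt(289 + 9)) = 15 - 3*(158 + sqrt(298)) = 15 + (-474 - 3*sqrt(298)) = -459 - 3*sqrt(298) ≈ -510.79)
(d - 123)*(113 - 419) = ((-459 - 3*sqrt(298)) - 123)*(113 - 419) = (-582 - 3*sqrt(298))*(-306) = 178092 + 918*sqrt(298)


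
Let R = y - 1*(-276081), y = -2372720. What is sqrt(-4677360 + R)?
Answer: I*sqrt(6773999) ≈ 2602.7*I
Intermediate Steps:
R = -2096639 (R = -2372720 - 1*(-276081) = -2372720 + 276081 = -2096639)
sqrt(-4677360 + R) = sqrt(-4677360 - 2096639) = sqrt(-6773999) = I*sqrt(6773999)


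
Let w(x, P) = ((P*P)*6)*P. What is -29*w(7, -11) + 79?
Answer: 231673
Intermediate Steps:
w(x, P) = 6*P³ (w(x, P) = (P²*6)*P = (6*P²)*P = 6*P³)
-29*w(7, -11) + 79 = -174*(-11)³ + 79 = -174*(-1331) + 79 = -29*(-7986) + 79 = 231594 + 79 = 231673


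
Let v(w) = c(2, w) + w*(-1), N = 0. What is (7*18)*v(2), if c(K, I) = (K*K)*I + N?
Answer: 756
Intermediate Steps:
c(K, I) = I*K² (c(K, I) = (K*K)*I + 0 = K²*I + 0 = I*K² + 0 = I*K²)
v(w) = 3*w (v(w) = w*2² + w*(-1) = w*4 - w = 4*w - w = 3*w)
(7*18)*v(2) = (7*18)*(3*2) = 126*6 = 756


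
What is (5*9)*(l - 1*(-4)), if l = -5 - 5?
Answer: -270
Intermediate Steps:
l = -10
(5*9)*(l - 1*(-4)) = (5*9)*(-10 - 1*(-4)) = 45*(-10 + 4) = 45*(-6) = -270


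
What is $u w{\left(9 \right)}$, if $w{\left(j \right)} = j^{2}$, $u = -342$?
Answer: $-27702$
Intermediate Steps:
$u w{\left(9 \right)} = - 342 \cdot 9^{2} = \left(-342\right) 81 = -27702$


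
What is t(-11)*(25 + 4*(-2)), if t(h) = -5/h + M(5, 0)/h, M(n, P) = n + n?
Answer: -85/11 ≈ -7.7273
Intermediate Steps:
M(n, P) = 2*n
t(h) = 5/h (t(h) = -5/h + (2*5)/h = -5/h + 10/h = 5/h)
t(-11)*(25 + 4*(-2)) = (5/(-11))*(25 + 4*(-2)) = (5*(-1/11))*(25 - 8) = -5/11*17 = -85/11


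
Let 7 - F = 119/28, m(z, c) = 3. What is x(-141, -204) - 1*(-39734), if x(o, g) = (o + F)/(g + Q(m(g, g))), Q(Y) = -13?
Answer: 4927095/124 ≈ 39735.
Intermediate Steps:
F = 11/4 (F = 7 - 119/28 = 7 - 1*17/4 = 7 - 17/4 = 11/4 ≈ 2.7500)
x(o, g) = (11/4 + o)/(-13 + g) (x(o, g) = (o + 11/4)/(g - 13) = (11/4 + o)/(-13 + g))
x(-141, -204) - 1*(-39734) = (11/4 - 141)/(-13 - 204) - 1*(-39734) = -553/4/(-217) + 39734 = -1/217*(-553/4) + 39734 = 79/124 + 39734 = 4927095/124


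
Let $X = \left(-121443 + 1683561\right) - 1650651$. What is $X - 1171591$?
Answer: $-1260124$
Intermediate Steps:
$X = -88533$ ($X = 1562118 - 1650651 = -88533$)
$X - 1171591 = -88533 - 1171591 = -1260124$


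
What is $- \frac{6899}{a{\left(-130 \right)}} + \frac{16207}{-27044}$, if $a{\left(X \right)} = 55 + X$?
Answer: $\frac{185361031}{2028300} \approx 91.387$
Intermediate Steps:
$- \frac{6899}{a{\left(-130 \right)}} + \frac{16207}{-27044} = - \frac{6899}{55 - 130} + \frac{16207}{-27044} = - \frac{6899}{-75} + 16207 \left(- \frac{1}{27044}\right) = \left(-6899\right) \left(- \frac{1}{75}\right) - \frac{16207}{27044} = \frac{6899}{75} - \frac{16207}{27044} = \frac{185361031}{2028300}$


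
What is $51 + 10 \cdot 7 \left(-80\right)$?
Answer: $-5549$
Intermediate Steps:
$51 + 10 \cdot 7 \left(-80\right) = 51 + 70 \left(-80\right) = 51 - 5600 = -5549$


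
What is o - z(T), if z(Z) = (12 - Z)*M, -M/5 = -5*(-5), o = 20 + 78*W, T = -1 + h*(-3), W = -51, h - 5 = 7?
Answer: 2167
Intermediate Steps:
h = 12 (h = 5 + 7 = 12)
T = -37 (T = -1 + 12*(-3) = -1 - 36 = -37)
o = -3958 (o = 20 + 78*(-51) = 20 - 3978 = -3958)
M = -125 (M = -(-25)*(-5) = -5*25 = -125)
z(Z) = -1500 + 125*Z (z(Z) = (12 - Z)*(-125) = -1500 + 125*Z)
o - z(T) = -3958 - (-1500 + 125*(-37)) = -3958 - (-1500 - 4625) = -3958 - 1*(-6125) = -3958 + 6125 = 2167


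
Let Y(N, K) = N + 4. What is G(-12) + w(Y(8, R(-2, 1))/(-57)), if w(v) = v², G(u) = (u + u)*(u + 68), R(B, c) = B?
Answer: -485168/361 ≈ -1344.0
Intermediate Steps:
G(u) = 2*u*(68 + u) (G(u) = (2*u)*(68 + u) = 2*u*(68 + u))
Y(N, K) = 4 + N
G(-12) + w(Y(8, R(-2, 1))/(-57)) = 2*(-12)*(68 - 12) + ((4 + 8)/(-57))² = 2*(-12)*56 + (12*(-1/57))² = -1344 + (-4/19)² = -1344 + 16/361 = -485168/361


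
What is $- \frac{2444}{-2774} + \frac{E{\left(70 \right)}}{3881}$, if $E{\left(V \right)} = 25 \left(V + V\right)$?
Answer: $\frac{9597082}{5382947} \approx 1.7829$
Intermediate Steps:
$E{\left(V \right)} = 50 V$ ($E{\left(V \right)} = 25 \cdot 2 V = 50 V$)
$- \frac{2444}{-2774} + \frac{E{\left(70 \right)}}{3881} = - \frac{2444}{-2774} + \frac{50 \cdot 70}{3881} = \left(-2444\right) \left(- \frac{1}{2774}\right) + 3500 \cdot \frac{1}{3881} = \frac{1222}{1387} + \frac{3500}{3881} = \frac{9597082}{5382947}$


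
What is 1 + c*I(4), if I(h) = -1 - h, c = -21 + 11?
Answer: 51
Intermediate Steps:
c = -10
1 + c*I(4) = 1 - 10*(-1 - 1*4) = 1 - 10*(-1 - 4) = 1 - 10*(-5) = 1 + 50 = 51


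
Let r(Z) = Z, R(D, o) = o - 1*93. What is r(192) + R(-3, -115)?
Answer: -16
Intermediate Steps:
R(D, o) = -93 + o (R(D, o) = o - 93 = -93 + o)
r(192) + R(-3, -115) = 192 + (-93 - 115) = 192 - 208 = -16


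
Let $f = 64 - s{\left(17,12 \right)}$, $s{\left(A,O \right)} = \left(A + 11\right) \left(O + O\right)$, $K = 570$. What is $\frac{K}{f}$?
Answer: $- \frac{15}{16} \approx -0.9375$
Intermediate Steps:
$s{\left(A,O \right)} = 2 O \left(11 + A\right)$ ($s{\left(A,O \right)} = \left(11 + A\right) 2 O = 2 O \left(11 + A\right)$)
$f = -608$ ($f = 64 - 2 \cdot 12 \left(11 + 17\right) = 64 - 2 \cdot 12 \cdot 28 = 64 - 672 = -608$)
$\frac{K}{f} = \frac{570}{-608} = 570 \left(- \frac{1}{608}\right) = - \frac{15}{16}$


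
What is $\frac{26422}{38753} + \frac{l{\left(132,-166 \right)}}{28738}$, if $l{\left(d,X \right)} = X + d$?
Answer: $\frac{34454447}{50621987} \approx 0.68062$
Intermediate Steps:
$\frac{26422}{38753} + \frac{l{\left(132,-166 \right)}}{28738} = \frac{26422}{38753} + \frac{-166 + 132}{28738} = 26422 \cdot \frac{1}{38753} - \frac{17}{14369} = \frac{2402}{3523} - \frac{17}{14369} = \frac{34454447}{50621987}$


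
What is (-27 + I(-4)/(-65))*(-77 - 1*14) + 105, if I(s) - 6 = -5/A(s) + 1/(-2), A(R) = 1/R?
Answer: 25977/10 ≈ 2597.7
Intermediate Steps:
I(s) = 11/2 - 5*s (I(s) = 6 + (-5*s + 1/(-2)) = 6 + (-5*s + 1*(-½)) = 6 + (-5*s - ½) = 6 + (-½ - 5*s) = 11/2 - 5*s)
(-27 + I(-4)/(-65))*(-77 - 1*14) + 105 = (-27 + (11/2 - 5*(-4))/(-65))*(-77 - 1*14) + 105 = (-27 + (11/2 + 20)*(-1/65))*(-77 - 14) + 105 = (-27 + (51/2)*(-1/65))*(-91) + 105 = (-27 - 51/130)*(-91) + 105 = -3561/130*(-91) + 105 = 24927/10 + 105 = 25977/10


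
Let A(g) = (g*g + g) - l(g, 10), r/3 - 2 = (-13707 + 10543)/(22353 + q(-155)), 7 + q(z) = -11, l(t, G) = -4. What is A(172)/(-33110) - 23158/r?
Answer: -285488684633/68713183 ≈ -4154.8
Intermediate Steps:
q(z) = -18 (q(z) = -7 - 11 = -18)
r = 41506/7445 (r = 6 + 3*((-13707 + 10543)/(22353 - 18)) = 6 + 3*(-3164/22335) = 6 - 3164/7445 = 41506/7445 ≈ 5.5750)
A(g) = 4 + g + g**2 (A(g) = (g*g + g) - 1*(-4) = (g**2 + g) + 4 = (g + g**2) + 4 = 4 + g + g**2)
A(172)/(-33110) - 23158/r = (4 + 172 + 172**2)/(-33110) - 23158/41506/7445 = (4 + 172 + 29584)*(-1/33110) - 23158*7445/41506 = 29760*(-1/33110) - 86205655/20753 = -2976/3311 - 86205655/20753 = -285488684633/68713183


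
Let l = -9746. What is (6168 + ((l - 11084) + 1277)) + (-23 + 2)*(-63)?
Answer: -12062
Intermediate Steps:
(6168 + ((l - 11084) + 1277)) + (-23 + 2)*(-63) = (6168 + ((-9746 - 11084) + 1277)) + (-23 + 2)*(-63) = (6168 + (-20830 + 1277)) - 21*(-63) = (6168 - 19553) + 1323 = -13385 + 1323 = -12062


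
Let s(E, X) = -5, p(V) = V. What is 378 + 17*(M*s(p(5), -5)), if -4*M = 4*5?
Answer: 803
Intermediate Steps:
M = -5 ≈ -5.0000
378 + 17*(M*s(p(5), -5)) = 378 + 17*(-5*(-5)) = 378 + 17*25 = 378 + 425 = 803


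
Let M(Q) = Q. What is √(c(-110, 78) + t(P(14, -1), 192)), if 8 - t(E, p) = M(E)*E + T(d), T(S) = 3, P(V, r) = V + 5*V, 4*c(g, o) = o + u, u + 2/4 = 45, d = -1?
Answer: I*√112326/4 ≈ 83.788*I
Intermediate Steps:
u = 89/2 (u = -½ + 45 = 89/2 ≈ 44.500)
c(g, o) = 89/8 + o/4 (c(g, o) = (o + 89/2)/4 = (89/2 + o)/4 = 89/8 + o/4)
P(V, r) = 6*V
t(E, p) = 5 - E² (t(E, p) = 8 - (E*E + 3) = 8 - (E² + 3) = 8 - (3 + E²) = 8 + (-3 - E²) = 5 - E²)
√(c(-110, 78) + t(P(14, -1), 192)) = √((89/8 + (¼)*78) + (5 - (6*14)²)) = √((89/8 + 39/2) + (5 - 1*84²)) = √(245/8 + (5 - 1*7056)) = √(245/8 + (5 - 7056)) = √(245/8 - 7051) = √(-56163/8) = I*√112326/4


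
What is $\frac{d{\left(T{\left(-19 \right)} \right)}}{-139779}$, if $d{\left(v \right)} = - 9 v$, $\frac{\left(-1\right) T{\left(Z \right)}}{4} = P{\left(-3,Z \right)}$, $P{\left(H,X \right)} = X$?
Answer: $\frac{76}{15531} \approx 0.0048934$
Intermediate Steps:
$T{\left(Z \right)} = - 4 Z$
$\frac{d{\left(T{\left(-19 \right)} \right)}}{-139779} = \frac{\left(-9\right) \left(\left(-4\right) \left(-19\right)\right)}{-139779} = \left(-9\right) 76 \left(- \frac{1}{139779}\right) = \left(-684\right) \left(- \frac{1}{139779}\right) = \frac{76}{15531}$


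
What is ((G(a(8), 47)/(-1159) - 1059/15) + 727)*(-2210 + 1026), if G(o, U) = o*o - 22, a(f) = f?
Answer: -4503495552/5795 ≈ -7.7714e+5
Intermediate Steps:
G(o, U) = -22 + o**2 (G(o, U) = o**2 - 22 = -22 + o**2)
((G(a(8), 47)/(-1159) - 1059/15) + 727)*(-2210 + 1026) = (((-22 + 8**2)/(-1159) - 1059/15) + 727)*(-2210 + 1026) = (((-22 + 64)*(-1/1159) - 1059*1/15) + 727)*(-1184) = ((42*(-1/1159) - 353/5) + 727)*(-1184) = ((-42/1159 - 353/5) + 727)*(-1184) = (-409337/5795 + 727)*(-1184) = (3803628/5795)*(-1184) = -4503495552/5795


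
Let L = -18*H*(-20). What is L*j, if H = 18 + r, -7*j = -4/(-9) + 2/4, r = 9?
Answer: -9180/7 ≈ -1311.4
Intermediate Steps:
j = -17/126 (j = -(-4/(-9) + 2/4)/7 = -(-4*(-⅑) + 2*(¼))/7 = -(4/9 + ½)/7 = -⅐*17/18 = -17/126 ≈ -0.13492)
H = 27 (H = 18 + 9 = 27)
L = 9720 (L = -18*27*(-20) = -486*(-20) = 9720)
L*j = 9720*(-17/126) = -9180/7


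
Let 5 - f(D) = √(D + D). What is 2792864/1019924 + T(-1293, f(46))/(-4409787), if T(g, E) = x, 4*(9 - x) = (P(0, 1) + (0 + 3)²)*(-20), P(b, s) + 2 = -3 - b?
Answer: 3078976445543/1124411899047 ≈ 2.7383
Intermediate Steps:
f(D) = 5 - √2*√D (f(D) = 5 - √(D + D) = 5 - √(2*D) = 5 - √2*√D)
P(b, s) = -5 - b (P(b, s) = -2 + (-3 - b) = -5 - b)
x = 29 (x = 9 - ((-5 - 1*0) + (0 + 3)²)*(-20)/4 = 9 - ((-5 + 0) + 3²)*(-20)/4 = 9 - (-5 + 9)*(-20)/4 = 9 - (-20) = 9 - ¼*(-80) = 9 + 20 = 29)
T(g, E) = 29
2792864/1019924 + T(-1293, f(46))/(-4409787) = 2792864/1019924 + 29/(-4409787) = 2792864*(1/1019924) + 29*(-1/4409787) = 698216/254981 - 29/4409787 = 3078976445543/1124411899047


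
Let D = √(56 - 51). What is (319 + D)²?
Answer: (319 + √5)² ≈ 1.0319e+5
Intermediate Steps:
D = √5 ≈ 2.2361
(319 + D)² = (319 + √5)²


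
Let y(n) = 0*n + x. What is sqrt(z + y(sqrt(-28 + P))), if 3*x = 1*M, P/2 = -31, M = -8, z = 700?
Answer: 2*sqrt(1569)/3 ≈ 26.407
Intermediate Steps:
P = -62 (P = 2*(-31) = -62)
x = -8/3 (x = (1*(-8))/3 = (1/3)*(-8) = -8/3 ≈ -2.6667)
y(n) = -8/3 (y(n) = 0*n - 8/3 = 0 - 8/3 = -8/3)
sqrt(z + y(sqrt(-28 + P))) = sqrt(700 - 8/3) = sqrt(2092/3) = 2*sqrt(1569)/3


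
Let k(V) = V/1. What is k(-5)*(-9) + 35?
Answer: 80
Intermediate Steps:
k(V) = V (k(V) = V*1 = V)
k(-5)*(-9) + 35 = -5*(-9) + 35 = 45 + 35 = 80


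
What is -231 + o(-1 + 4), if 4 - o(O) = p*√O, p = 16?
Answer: -227 - 16*√3 ≈ -254.71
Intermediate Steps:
o(O) = 4 - 16*√O
-231 + o(-1 + 4) = -231 + (4 - 16*√(-1 + 4)) = -231 + (4 - 16*√3) = -227 - 16*√3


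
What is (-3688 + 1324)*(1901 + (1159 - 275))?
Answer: -6583740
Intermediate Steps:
(-3688 + 1324)*(1901 + (1159 - 275)) = -2364*(1901 + 884) = -2364*2785 = -6583740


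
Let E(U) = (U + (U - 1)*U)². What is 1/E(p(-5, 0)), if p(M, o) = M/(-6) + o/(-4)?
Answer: 1296/625 ≈ 2.0736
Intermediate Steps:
p(M, o) = -o/4 - M/6 (p(M, o) = M*(-⅙) + o*(-¼) = -M/6 - o/4 = -o/4 - M/6)
E(U) = (U + U*(-1 + U))² (E(U) = (U + (-1 + U)*U)² = (U + U*(-1 + U))²)
1/E(p(-5, 0)) = 1/((-¼*0 - ⅙*(-5))⁴) = 1/((0 + ⅚)⁴) = 1/((⅚)⁴) = 1/(625/1296) = 1296/625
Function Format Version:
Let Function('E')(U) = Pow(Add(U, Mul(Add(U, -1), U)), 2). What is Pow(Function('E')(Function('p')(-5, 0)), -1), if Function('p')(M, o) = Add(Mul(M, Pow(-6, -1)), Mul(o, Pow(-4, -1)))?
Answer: Rational(1296, 625) ≈ 2.0736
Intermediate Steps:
Function('p')(M, o) = Add(Mul(Rational(-1, 4), o), Mul(Rational(-1, 6), M)) (Function('p')(M, o) = Add(Mul(M, Rational(-1, 6)), Mul(o, Rational(-1, 4))) = Add(Mul(Rational(-1, 6), M), Mul(Rational(-1, 4), o)) = Add(Mul(Rational(-1, 4), o), Mul(Rational(-1, 6), M)))
Function('E')(U) = Pow(Add(U, Mul(U, Add(-1, U))), 2) (Function('E')(U) = Pow(Add(U, Mul(Add(-1, U), U)), 2) = Pow(Add(U, Mul(U, Add(-1, U))), 2))
Pow(Function('E')(Function('p')(-5, 0)), -1) = Pow(Pow(Add(Mul(Rational(-1, 4), 0), Mul(Rational(-1, 6), -5)), 4), -1) = Pow(Pow(Add(0, Rational(5, 6)), 4), -1) = Pow(Pow(Rational(5, 6), 4), -1) = Pow(Rational(625, 1296), -1) = Rational(1296, 625)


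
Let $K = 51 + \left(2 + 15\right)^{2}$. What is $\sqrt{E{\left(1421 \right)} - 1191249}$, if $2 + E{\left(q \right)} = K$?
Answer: $i \sqrt{1190911} \approx 1091.3 i$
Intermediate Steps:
$K = 340$ ($K = 51 + 17^{2} = 51 + 289 = 340$)
$E{\left(q \right)} = 338$ ($E{\left(q \right)} = -2 + 340 = 338$)
$\sqrt{E{\left(1421 \right)} - 1191249} = \sqrt{338 - 1191249} = \sqrt{-1190911} = i \sqrt{1190911}$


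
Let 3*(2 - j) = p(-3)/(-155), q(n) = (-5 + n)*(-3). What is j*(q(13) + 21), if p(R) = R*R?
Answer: -939/155 ≈ -6.0581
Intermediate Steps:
p(R) = R²
q(n) = 15 - 3*n
j = 313/155 (j = 2 - (-3)²/(3*(-155)) = 2 - 3*(-1)/155 = 2 - ⅓*(-9/155) = 2 + 3/155 = 313/155 ≈ 2.0194)
j*(q(13) + 21) = 313*((15 - 3*13) + 21)/155 = 313*((15 - 39) + 21)/155 = 313*(-24 + 21)/155 = (313/155)*(-3) = -939/155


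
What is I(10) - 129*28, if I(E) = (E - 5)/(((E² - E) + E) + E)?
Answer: -79463/22 ≈ -3612.0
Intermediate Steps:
I(E) = (-5 + E)/(E + E²) (I(E) = (-5 + E)/(E² + E) = (-5 + E)/(E + E²))
I(10) - 129*28 = (-5 + 10)/(10*(1 + 10)) - 129*28 = (⅒)*5/11 - 3612 = (⅒)*(1/11)*5 - 3612 = 1/22 - 3612 = -79463/22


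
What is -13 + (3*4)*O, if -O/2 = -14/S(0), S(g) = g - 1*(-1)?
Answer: 323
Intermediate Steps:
S(g) = 1 + g (S(g) = g + 1 = 1 + g)
O = 28 (O = -(-28)/(1 + 0) = -(-28)/1 = -(-28) = -2*(-14) = 28)
-13 + (3*4)*O = -13 + (3*4)*28 = -13 + 12*28 = -13 + 336 = 323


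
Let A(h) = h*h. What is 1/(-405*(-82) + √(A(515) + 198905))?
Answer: 41/1361037 - √5730/122493330 ≈ 2.9506e-5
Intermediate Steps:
A(h) = h²
1/(-405*(-82) + √(A(515) + 198905)) = 1/(-405*(-82) + √(515² + 198905)) = 1/(33210 + √(265225 + 198905)) = 1/(33210 + √464130) = 1/(33210 + 9*√5730)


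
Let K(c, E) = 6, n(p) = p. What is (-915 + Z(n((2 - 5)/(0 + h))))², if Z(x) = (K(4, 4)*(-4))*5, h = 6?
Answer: 1071225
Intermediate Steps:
Z(x) = -120 (Z(x) = (6*(-4))*5 = -24*5 = -120)
(-915 + Z(n((2 - 5)/(0 + h))))² = (-915 - 120)² = (-1035)² = 1071225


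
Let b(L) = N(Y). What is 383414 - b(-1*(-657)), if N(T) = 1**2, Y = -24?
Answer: 383413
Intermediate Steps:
N(T) = 1
b(L) = 1
383414 - b(-1*(-657)) = 383414 - 1*1 = 383414 - 1 = 383413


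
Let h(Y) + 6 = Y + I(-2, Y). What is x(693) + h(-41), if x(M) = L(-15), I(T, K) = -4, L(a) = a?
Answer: -66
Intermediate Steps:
x(M) = -15
h(Y) = -10 + Y (h(Y) = -6 + (Y - 4) = -6 + (-4 + Y) = -10 + Y)
x(693) + h(-41) = -15 + (-10 - 41) = -15 - 51 = -66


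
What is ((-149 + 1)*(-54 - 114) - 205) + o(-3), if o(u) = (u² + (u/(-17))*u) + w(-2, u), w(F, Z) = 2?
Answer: 419381/17 ≈ 24669.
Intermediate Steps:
o(u) = 2 + 16*u²/17 (o(u) = (u² + (u/(-17))*u) + 2 = (u² + (u*(-1/17))*u) + 2 = (u² + (-u/17)*u) + 2 = (u² - u²/17) + 2 = 16*u²/17 + 2 = 2 + 16*u²/17)
((-149 + 1)*(-54 - 114) - 205) + o(-3) = ((-149 + 1)*(-54 - 114) - 205) + (2 + (16/17)*(-3)²) = (-148*(-168) - 205) + (2 + (16/17)*9) = (24864 - 205) + (2 + 144/17) = 24659 + 178/17 = 419381/17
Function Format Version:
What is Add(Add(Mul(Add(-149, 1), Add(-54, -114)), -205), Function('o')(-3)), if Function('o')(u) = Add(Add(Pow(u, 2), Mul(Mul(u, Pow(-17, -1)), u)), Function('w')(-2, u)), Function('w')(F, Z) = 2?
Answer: Rational(419381, 17) ≈ 24669.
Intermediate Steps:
Function('o')(u) = Add(2, Mul(Rational(16, 17), Pow(u, 2))) (Function('o')(u) = Add(Add(Pow(u, 2), Mul(Mul(u, Pow(-17, -1)), u)), 2) = Add(Add(Pow(u, 2), Mul(Mul(u, Rational(-1, 17)), u)), 2) = Add(Add(Pow(u, 2), Mul(Mul(Rational(-1, 17), u), u)), 2) = Add(Add(Pow(u, 2), Mul(Rational(-1, 17), Pow(u, 2))), 2) = Add(Mul(Rational(16, 17), Pow(u, 2)), 2) = Add(2, Mul(Rational(16, 17), Pow(u, 2))))
Add(Add(Mul(Add(-149, 1), Add(-54, -114)), -205), Function('o')(-3)) = Add(Add(Mul(Add(-149, 1), Add(-54, -114)), -205), Add(2, Mul(Rational(16, 17), Pow(-3, 2)))) = Add(Add(Mul(-148, -168), -205), Add(2, Mul(Rational(16, 17), 9))) = Add(Add(24864, -205), Add(2, Rational(144, 17))) = Add(24659, Rational(178, 17)) = Rational(419381, 17)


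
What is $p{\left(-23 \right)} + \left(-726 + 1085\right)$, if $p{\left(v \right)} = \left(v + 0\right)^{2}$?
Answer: $888$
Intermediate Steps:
$p{\left(v \right)} = v^{2}$
$p{\left(-23 \right)} + \left(-726 + 1085\right) = \left(-23\right)^{2} + \left(-726 + 1085\right) = 529 + 359 = 888$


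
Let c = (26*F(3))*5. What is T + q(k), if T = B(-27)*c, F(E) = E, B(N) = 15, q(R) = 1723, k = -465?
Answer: 7573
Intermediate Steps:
c = 390 (c = (26*3)*5 = 78*5 = 390)
T = 5850 (T = 15*390 = 5850)
T + q(k) = 5850 + 1723 = 7573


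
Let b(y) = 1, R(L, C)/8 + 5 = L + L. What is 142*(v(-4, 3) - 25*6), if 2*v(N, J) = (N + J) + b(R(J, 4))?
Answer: -21300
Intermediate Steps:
R(L, C) = -40 + 16*L (R(L, C) = -40 + 8*(L + L) = -40 + 8*(2*L) = -40 + 16*L)
v(N, J) = ½ + J/2 + N/2 (v(N, J) = ((N + J) + 1)/2 = ((J + N) + 1)/2 = (1 + J + N)/2 = ½ + J/2 + N/2)
142*(v(-4, 3) - 25*6) = 142*((½ + (½)*3 + (½)*(-4)) - 25*6) = 142*((½ + 3/2 - 2) - 150) = 142*(0 - 150) = 142*(-150) = -21300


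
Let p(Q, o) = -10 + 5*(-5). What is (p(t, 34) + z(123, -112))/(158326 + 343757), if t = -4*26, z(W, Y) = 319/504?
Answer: -17321/253049832 ≈ -6.8449e-5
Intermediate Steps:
z(W, Y) = 319/504 (z(W, Y) = 319*(1/504) = 319/504)
t = -104
p(Q, o) = -35 (p(Q, o) = -10 - 25 = -35)
(p(t, 34) + z(123, -112))/(158326 + 343757) = (-35 + 319/504)/(158326 + 343757) = -17321/504/502083 = -17321/504*1/502083 = -17321/253049832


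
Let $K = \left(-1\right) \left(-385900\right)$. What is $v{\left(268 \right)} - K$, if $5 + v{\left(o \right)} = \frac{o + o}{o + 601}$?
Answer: $- \frac{335350909}{869} \approx -3.859 \cdot 10^{5}$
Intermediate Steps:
$K = 385900$
$v{\left(o \right)} = -5 + \frac{2 o}{601 + o}$ ($v{\left(o \right)} = -5 + \frac{o + o}{o + 601} = -5 + \frac{2 o}{601 + o}$)
$v{\left(268 \right)} - K = \frac{-3005 - 804}{601 + 268} - 385900 = \frac{-3005 - 804}{869} - 385900 = \frac{1}{869} \left(-3809\right) - 385900 = - \frac{3809}{869} - 385900 = - \frac{335350909}{869}$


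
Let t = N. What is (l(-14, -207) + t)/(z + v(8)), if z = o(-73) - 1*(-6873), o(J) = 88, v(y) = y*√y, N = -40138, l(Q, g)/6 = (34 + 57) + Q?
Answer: -276184636/48455009 + 634816*√2/48455009 ≈ -5.6813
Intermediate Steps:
l(Q, g) = 546 + 6*Q (l(Q, g) = 6*((34 + 57) + Q) = 6*(91 + Q) = 546 + 6*Q)
t = -40138
v(y) = y^(3/2)
z = 6961 (z = 88 - 1*(-6873) = 88 + 6873 = 6961)
(l(-14, -207) + t)/(z + v(8)) = ((546 + 6*(-14)) - 40138)/(6961 + 8^(3/2)) = ((546 - 84) - 40138)/(6961 + 16*√2) = (462 - 40138)/(6961 + 16*√2) = -39676/(6961 + 16*√2)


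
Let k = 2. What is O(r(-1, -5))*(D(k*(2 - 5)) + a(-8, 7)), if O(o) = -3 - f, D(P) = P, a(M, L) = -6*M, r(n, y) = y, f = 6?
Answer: -378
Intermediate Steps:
O(o) = -9 (O(o) = -3 - 1*6 = -3 - 6 = -9)
O(r(-1, -5))*(D(k*(2 - 5)) + a(-8, 7)) = -9*(2*(2 - 5) - 6*(-8)) = -9*(2*(-3) + 48) = -9*(-6 + 48) = -9*42 = -378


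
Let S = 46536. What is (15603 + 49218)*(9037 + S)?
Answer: 3602297433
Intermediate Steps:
(15603 + 49218)*(9037 + S) = (15603 + 49218)*(9037 + 46536) = 64821*55573 = 3602297433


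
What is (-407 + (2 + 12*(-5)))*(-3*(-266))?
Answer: -371070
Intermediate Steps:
(-407 + (2 + 12*(-5)))*(-3*(-266)) = (-407 + (2 - 60))*798 = (-407 - 58)*798 = -465*798 = -371070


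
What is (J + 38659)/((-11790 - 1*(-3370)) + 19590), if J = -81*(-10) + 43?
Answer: 19756/5585 ≈ 3.5373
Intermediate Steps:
J = 853 (J = 810 + 43 = 853)
(J + 38659)/((-11790 - 1*(-3370)) + 19590) = (853 + 38659)/((-11790 - 1*(-3370)) + 19590) = 39512/((-11790 + 3370) + 19590) = 39512/(-8420 + 19590) = 39512/11170 = 39512*(1/11170) = 19756/5585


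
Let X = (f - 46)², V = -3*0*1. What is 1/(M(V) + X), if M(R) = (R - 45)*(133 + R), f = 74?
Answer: -1/5201 ≈ -0.00019227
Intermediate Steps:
V = 0 (V = 0*1 = 0)
M(R) = (-45 + R)*(133 + R)
X = 784 (X = (74 - 46)² = 28² = 784)
1/(M(V) + X) = 1/((-5985 + 0² + 88*0) + 784) = 1/((-5985 + 0 + 0) + 784) = 1/(-5985 + 784) = 1/(-5201) = -1/5201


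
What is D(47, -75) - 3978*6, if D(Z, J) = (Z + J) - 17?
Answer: -23913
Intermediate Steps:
D(Z, J) = -17 + J + Z (D(Z, J) = (J + Z) - 17 = -17 + J + Z)
D(47, -75) - 3978*6 = (-17 - 75 + 47) - 3978*6 = -45 - 1*23868 = -45 - 23868 = -23913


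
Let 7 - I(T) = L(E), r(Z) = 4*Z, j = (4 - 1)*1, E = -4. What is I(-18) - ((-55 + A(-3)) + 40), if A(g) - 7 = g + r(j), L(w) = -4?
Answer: 10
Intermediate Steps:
j = 3 (j = 3*1 = 3)
A(g) = 19 + g (A(g) = 7 + (g + 4*3) = 7 + (g + 12) = 7 + (12 + g) = 19 + g)
I(T) = 11 (I(T) = 7 - 1*(-4) = 7 + 4 = 11)
I(-18) - ((-55 + A(-3)) + 40) = 11 - ((-55 + (19 - 3)) + 40) = 11 - ((-55 + 16) + 40) = 11 - (-39 + 40) = 11 - 1*1 = 11 - 1 = 10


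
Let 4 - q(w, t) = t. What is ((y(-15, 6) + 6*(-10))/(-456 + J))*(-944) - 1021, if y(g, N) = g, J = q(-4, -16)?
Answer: -128989/109 ≈ -1183.4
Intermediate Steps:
q(w, t) = 4 - t
J = 20 (J = 4 - 1*(-16) = 4 + 16 = 20)
((y(-15, 6) + 6*(-10))/(-456 + J))*(-944) - 1021 = ((-15 + 6*(-10))/(-456 + 20))*(-944) - 1021 = ((-15 - 60)/(-436))*(-944) - 1021 = -75*(-1/436)*(-944) - 1021 = (75/436)*(-944) - 1021 = -17700/109 - 1021 = -128989/109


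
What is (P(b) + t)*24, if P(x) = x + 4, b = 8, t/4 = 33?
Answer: 3456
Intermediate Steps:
t = 132 (t = 4*33 = 132)
P(x) = 4 + x
(P(b) + t)*24 = ((4 + 8) + 132)*24 = (12 + 132)*24 = 144*24 = 3456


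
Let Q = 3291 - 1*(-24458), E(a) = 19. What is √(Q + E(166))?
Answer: 2*√6942 ≈ 166.64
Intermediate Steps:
Q = 27749 (Q = 3291 + 24458 = 27749)
√(Q + E(166)) = √(27749 + 19) = √27768 = 2*√6942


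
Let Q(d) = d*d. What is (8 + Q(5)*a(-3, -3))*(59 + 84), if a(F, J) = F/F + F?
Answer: -6006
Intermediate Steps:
Q(d) = d**2
a(F, J) = 1 + F
(8 + Q(5)*a(-3, -3))*(59 + 84) = (8 + 5**2*(1 - 3))*(59 + 84) = (8 + 25*(-2))*143 = (8 - 50)*143 = -42*143 = -6006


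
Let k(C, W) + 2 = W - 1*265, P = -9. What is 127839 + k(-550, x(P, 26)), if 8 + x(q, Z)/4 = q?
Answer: 127504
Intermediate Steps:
x(q, Z) = -32 + 4*q
k(C, W) = -267 + W (k(C, W) = -2 + (W - 1*265) = -2 + (W - 265) = -2 + (-265 + W) = -267 + W)
127839 + k(-550, x(P, 26)) = 127839 + (-267 + (-32 + 4*(-9))) = 127839 + (-267 + (-32 - 36)) = 127839 + (-267 - 68) = 127839 - 335 = 127504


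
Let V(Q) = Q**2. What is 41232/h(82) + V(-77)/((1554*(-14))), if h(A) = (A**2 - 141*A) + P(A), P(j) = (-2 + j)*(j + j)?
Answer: 8652443/1838604 ≈ 4.7060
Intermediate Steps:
P(j) = 2*j*(-2 + j) (P(j) = (-2 + j)*(2*j) = 2*j*(-2 + j))
h(A) = A**2 - 141*A + 2*A*(-2 + A) (h(A) = (A**2 - 141*A) + 2*A*(-2 + A) = A**2 - 141*A + 2*A*(-2 + A))
41232/h(82) + V(-77)/((1554*(-14))) = 41232/((82*(-145 + 3*82))) + (-77)**2/((1554*(-14))) = 41232/((82*(-145 + 246))) + 5929/(-21756) = 41232/((82*101)) + 5929*(-1/21756) = 41232/8282 - 121/444 = 41232*(1/8282) - 121/444 = 20616/4141 - 121/444 = 8652443/1838604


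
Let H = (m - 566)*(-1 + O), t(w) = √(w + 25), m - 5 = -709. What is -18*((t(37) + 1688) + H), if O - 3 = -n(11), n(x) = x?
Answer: -236124 - 18*√62 ≈ -2.3627e+5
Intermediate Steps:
m = -704 (m = 5 - 709 = -704)
t(w) = √(25 + w)
O = -8 (O = 3 - 1*11 = 3 - 11 = -8)
H = 11430 (H = (-704 - 566)*(-1 - 8) = -1270*(-9) = 11430)
-18*((t(37) + 1688) + H) = -18*((√(25 + 37) + 1688) + 11430) = -18*((√62 + 1688) + 11430) = -18*((1688 + √62) + 11430) = -18*(13118 + √62) = -236124 - 18*√62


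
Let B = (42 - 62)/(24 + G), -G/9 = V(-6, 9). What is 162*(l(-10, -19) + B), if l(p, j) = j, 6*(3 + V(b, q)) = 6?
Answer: -22086/7 ≈ -3155.1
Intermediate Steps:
V(b, q) = -2 (V(b, q) = -3 + (1/6)*6 = -3 + 1 = -2)
G = 18 (G = -9*(-2) = 18)
B = -10/21 (B = (42 - 62)/(24 + 18) = -20/42 = -20*1/42 = -10/21 ≈ -0.47619)
162*(l(-10, -19) + B) = 162*(-19 - 10/21) = 162*(-409/21) = -22086/7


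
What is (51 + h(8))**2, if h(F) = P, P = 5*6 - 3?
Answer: 6084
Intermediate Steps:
P = 27 (P = 30 - 3 = 27)
h(F) = 27
(51 + h(8))**2 = (51 + 27)**2 = 78**2 = 6084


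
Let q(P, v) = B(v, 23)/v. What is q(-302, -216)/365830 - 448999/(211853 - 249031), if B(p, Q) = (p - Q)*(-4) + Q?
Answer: 17739770651729/1468889395920 ≈ 12.077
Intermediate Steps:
B(p, Q) = -4*p + 5*Q (B(p, Q) = (-4*p + 4*Q) + Q = -4*p + 5*Q)
q(P, v) = (115 - 4*v)/v (q(P, v) = (-4*v + 5*23)/v = (-4*v + 115)/v = (115 - 4*v)/v)
q(-302, -216)/365830 - 448999/(211853 - 249031) = (-4 + 115/(-216))/365830 - 448999/(211853 - 249031) = (-4 + 115*(-1/216))*(1/365830) - 448999/(-37178) = (-4 - 115/216)*(1/365830) - 448999*(-1/37178) = -979/216*1/365830 + 448999/37178 = -979/79019280 + 448999/37178 = 17739770651729/1468889395920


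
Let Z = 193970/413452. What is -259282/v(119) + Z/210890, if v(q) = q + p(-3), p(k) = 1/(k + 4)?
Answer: -70648585852708/32697334605 ≈ -2160.7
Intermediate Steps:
p(k) = 1/(4 + k)
Z = 96985/206726 (Z = 193970*(1/413452) = 96985/206726 ≈ 0.46915)
v(q) = 1 + q (v(q) = q + 1/(4 - 3) = q + 1/1 = q + 1 = 1 + q)
-259282/v(119) + Z/210890 = -259282/(1 + 119) + (96985/206726)/210890 = -259282/120 + (96985/206726)*(1/210890) = -259282*1/120 + 19397/8719289228 = -129641/60 + 19397/8719289228 = -70648585852708/32697334605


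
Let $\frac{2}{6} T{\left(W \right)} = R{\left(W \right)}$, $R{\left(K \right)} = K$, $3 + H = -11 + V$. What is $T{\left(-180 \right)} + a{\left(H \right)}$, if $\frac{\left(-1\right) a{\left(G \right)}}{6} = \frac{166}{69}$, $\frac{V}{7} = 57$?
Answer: $- \frac{12752}{23} \approx -554.43$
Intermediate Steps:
$V = 399$ ($V = 7 \cdot 57 = 399$)
$H = 385$ ($H = -3 + \left(-11 + 399\right) = -3 + 388 = 385$)
$a{\left(G \right)} = - \frac{332}{23}$ ($a{\left(G \right)} = - 6 \cdot \frac{166}{69} = - 6 \cdot 166 \cdot \frac{1}{69} = \left(-6\right) \frac{166}{69} = - \frac{332}{23}$)
$T{\left(W \right)} = 3 W$
$T{\left(-180 \right)} + a{\left(H \right)} = 3 \left(-180\right) - \frac{332}{23} = -540 - \frac{332}{23} = - \frac{12752}{23}$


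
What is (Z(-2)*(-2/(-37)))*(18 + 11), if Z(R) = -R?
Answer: 116/37 ≈ 3.1351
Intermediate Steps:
(Z(-2)*(-2/(-37)))*(18 + 11) = ((-1*(-2))*(-2/(-37)))*(18 + 11) = (2*(-2*(-1/37)))*29 = (2*(2/37))*29 = (4/37)*29 = 116/37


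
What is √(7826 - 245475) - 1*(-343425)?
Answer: 343425 + I*√237649 ≈ 3.4343e+5 + 487.49*I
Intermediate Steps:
√(7826 - 245475) - 1*(-343425) = √(-237649) + 343425 = I*√237649 + 343425 = 343425 + I*√237649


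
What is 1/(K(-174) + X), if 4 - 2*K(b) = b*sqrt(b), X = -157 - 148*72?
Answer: -10811/118194727 - 87*I*sqrt(174)/118194727 ≈ -9.1468e-5 - 9.7095e-6*I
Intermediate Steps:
X = -10813 (X = -157 - 10656 = -10813)
K(b) = 2 - b**(3/2)/2 (K(b) = 2 - b*sqrt(b)/2 = 2 - b**(3/2)/2)
1/(K(-174) + X) = 1/((2 - (-87)*I*sqrt(174)) - 10813) = 1/((2 + 87*I*sqrt(174)) - 10813) = 1/(-10811 + 87*I*sqrt(174))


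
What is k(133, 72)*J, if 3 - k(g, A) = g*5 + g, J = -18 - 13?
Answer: 24645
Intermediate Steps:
J = -31
k(g, A) = 3 - 6*g (k(g, A) = 3 - (g*5 + g) = 3 - (5*g + g) = 3 - 6*g)
k(133, 72)*J = (3 - 6*133)*(-31) = (3 - 798)*(-31) = -795*(-31) = 24645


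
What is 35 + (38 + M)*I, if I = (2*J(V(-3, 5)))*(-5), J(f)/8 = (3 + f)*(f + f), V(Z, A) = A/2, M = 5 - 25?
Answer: -39565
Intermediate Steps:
M = -20
V(Z, A) = A/2 (V(Z, A) = A*(½) = A/2)
J(f) = 16*f*(3 + f) (J(f) = 8*((3 + f)*(f + f)) = 8*((3 + f)*(2*f)) = 8*(2*f*(3 + f)) = 16*f*(3 + f))
I = -2200 (I = (2*(16*((½)*5)*(3 + (½)*5)))*(-5) = (2*(16*(5/2)*(3 + 5/2)))*(-5) = (2*(16*(5/2)*(11/2)))*(-5) = (2*220)*(-5) = 440*(-5) = -2200)
35 + (38 + M)*I = 35 + (38 - 20)*(-2200) = 35 + 18*(-2200) = 35 - 39600 = -39565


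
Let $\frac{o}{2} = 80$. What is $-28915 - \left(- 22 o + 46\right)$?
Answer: $-25441$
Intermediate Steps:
$o = 160$ ($o = 2 \cdot 80 = 160$)
$-28915 - \left(- 22 o + 46\right) = -28915 - \left(\left(-22\right) 160 + 46\right) = -28915 - \left(-3520 + 46\right) = -28915 - -3474 = -28915 + 3474 = -25441$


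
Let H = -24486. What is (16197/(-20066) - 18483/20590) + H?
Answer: -2529328545237/103289735 ≈ -24488.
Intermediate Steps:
(16197/(-20066) - 18483/20590) + H = (16197/(-20066) - 18483/20590) - 24486 = (16197*(-1/20066) - 18483*1/20590) - 24486 = (-16197/20066 - 18483/20590) - 24486 = -176094027/103289735 - 24486 = -2529328545237/103289735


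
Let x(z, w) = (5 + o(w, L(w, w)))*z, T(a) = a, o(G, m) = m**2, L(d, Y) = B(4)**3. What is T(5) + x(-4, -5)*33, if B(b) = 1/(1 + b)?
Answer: -10234507/15625 ≈ -655.01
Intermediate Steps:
L(d, Y) = 1/125 (L(d, Y) = (1/(1 + 4))**3 = (1/5)**3 = 1/125)
x(z, w) = 78126*z/15625 (x(z, w) = (5 + (1/125)**2)*z = (5 + 1/15625)*z = 78126*z/15625)
T(5) + x(-4, -5)*33 = 5 + ((78126/15625)*(-4))*33 = 5 - 312504/15625*33 = 5 - 10312632/15625 = -10234507/15625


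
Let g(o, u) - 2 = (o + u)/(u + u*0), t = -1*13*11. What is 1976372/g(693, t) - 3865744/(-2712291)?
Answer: -5807196255785/5424582 ≈ -1.0705e+6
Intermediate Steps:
t = -143 (t = -13*11 = -143)
g(o, u) = 2 + (o + u)/u (g(o, u) = 2 + (o + u)/(u + u*0) = 2 + (o + u)/(u + 0) = 2 + (o + u)/u)
1976372/g(693, t) - 3865744/(-2712291) = 1976372/(3 + 693/(-143)) - 3865744/(-2712291) = 1976372/(3 + 693*(-1/143)) - 3865744*(-1/2712291) = 1976372/(3 - 63/13) + 3865744/2712291 = 1976372/(-24/13) + 3865744/2712291 = 1976372*(-13/24) + 3865744/2712291 = -6423209/6 + 3865744/2712291 = -5807196255785/5424582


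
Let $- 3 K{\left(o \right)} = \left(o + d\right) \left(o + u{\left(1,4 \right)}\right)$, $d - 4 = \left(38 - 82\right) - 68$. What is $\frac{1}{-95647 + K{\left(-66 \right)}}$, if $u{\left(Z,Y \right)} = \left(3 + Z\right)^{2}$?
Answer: $- \frac{1}{98547} \approx -1.0147 \cdot 10^{-5}$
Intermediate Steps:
$d = -108$ ($d = 4 + \left(\left(38 - 82\right) - 68\right) = 4 - 112 = -108$)
$K{\left(o \right)} = - \frac{\left(-108 + o\right) \left(16 + o\right)}{3}$ ($K{\left(o \right)} = - \frac{\left(o - 108\right) \left(o + \left(3 + 1\right)^{2}\right)}{3} = - \frac{\left(-108 + o\right) \left(o + 4^{2}\right)}{3} = - \frac{\left(-108 + o\right) \left(o + 16\right)}{3} = - \frac{\left(-108 + o\right) \left(16 + o\right)}{3}$)
$\frac{1}{-95647 + K{\left(-66 \right)}} = \frac{1}{-95647 + \left(576 - \frac{\left(-66\right)^{2}}{3} + \frac{92}{3} \left(-66\right)\right)} = \frac{1}{-95647 - 2900} = \frac{1}{-98547} = - \frac{1}{98547}$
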